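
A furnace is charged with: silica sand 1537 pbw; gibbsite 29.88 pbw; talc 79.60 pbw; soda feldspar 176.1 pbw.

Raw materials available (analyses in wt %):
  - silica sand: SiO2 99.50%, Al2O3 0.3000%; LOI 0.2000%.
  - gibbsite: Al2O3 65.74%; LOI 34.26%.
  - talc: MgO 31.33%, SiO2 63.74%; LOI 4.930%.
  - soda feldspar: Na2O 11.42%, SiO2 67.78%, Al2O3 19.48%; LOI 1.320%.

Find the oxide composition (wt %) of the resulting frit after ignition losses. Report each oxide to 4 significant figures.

Glass mass = 1803 pbw (batch 1823 − LOI 19.56).
Composition: MgO 1.383%, Na2O 1.115%, SiO2 94.25%, Al2O3 3.248%

Full precision is maintained from start to finish — in-progress results are shown rounded off to 4 significant digits as written; each reported result receives exactly one rounding; derived quantities, including yield, the four compositions, LOI, totals, glass mass, are carried from the batch weights for 1803 pbw of glass in exact precision as set out in the problem or answer text.
What the batch supplies per oxide:
  MgO: 79.60·0.3133 = 24.94 pbw
  Na2O: 176.1·0.1142 = 20.11 pbw
  SiO2: 1537·0.9950 + 79.60·0.6374 + 176.1·0.6778 = 1699 pbw
  Al2O3: 1537·0.003000 + 29.88·0.6574 + 176.1·0.1948 = 58.56 pbw
LOI: 1537·0.002000 + 29.88·0.3426 + 79.60·0.04930 + 176.1·0.01320 = 19.56 pbw
Net of LOI, the glass mass = 1823 − 19.56 = 1803 pbw (consistent with Σ oxide mass)
percent by weight: oxide/glass ×100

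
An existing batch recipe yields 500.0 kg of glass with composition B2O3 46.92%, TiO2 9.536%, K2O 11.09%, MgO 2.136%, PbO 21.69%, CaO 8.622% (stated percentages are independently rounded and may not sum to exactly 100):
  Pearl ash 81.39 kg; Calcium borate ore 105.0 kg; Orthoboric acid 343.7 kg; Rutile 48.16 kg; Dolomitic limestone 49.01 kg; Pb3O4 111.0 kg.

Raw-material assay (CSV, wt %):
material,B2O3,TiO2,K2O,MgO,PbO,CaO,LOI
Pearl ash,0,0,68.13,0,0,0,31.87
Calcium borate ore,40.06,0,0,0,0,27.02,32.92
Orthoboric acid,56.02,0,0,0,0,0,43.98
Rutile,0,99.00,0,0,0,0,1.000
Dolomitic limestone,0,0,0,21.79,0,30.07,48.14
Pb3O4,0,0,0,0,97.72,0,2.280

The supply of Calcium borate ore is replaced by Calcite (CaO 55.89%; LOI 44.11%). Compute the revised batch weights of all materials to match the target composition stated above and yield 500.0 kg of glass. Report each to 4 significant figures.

Full float precision is maintained at every stage; mid-chain values are shown with 4-significant-digit rounding at each printed step. Every reported result is rounded a single time; the derived quantities (LOI, totals, glass mass, yield, six oxide percentages) are re-derived starting from the weights for 500.0 kg of glass in full float precision exactly as printed in question or answer.
Target oxide masses per 500.0 kg glass:
  B2O3: 46.92% × 500.0 = 234.6 kg
  TiO2: 9.536% × 500.0 = 47.68 kg
  K2O: 11.09% × 500.0 = 55.45 kg
  MgO: 2.136% × 500.0 = 10.68 kg
  PbO: 21.69% × 500.0 = 108.4 kg
  CaO: 8.622% × 500.0 = 43.11 kg
A balance pass over the oxides, from the weights as reported, on the stated basis (each sum matches its target mass exact up to rounding of places):
  B2O3: 418.8·0.5602 = 234.6 kg (target 234.6 kg)
  TiO2: 48.16·0.9900 = 47.68 kg (target 47.68 kg)
  K2O: 81.39·0.6813 = 55.45 kg (target 55.45 kg)
  MgO: 49.01·0.2179 = 10.68 kg (target 10.68 kg)
  PbO: 111.0·0.9772 = 108.5 kg (target 108.4 kg)
  CaO: 50.76·0.5589 + 49.01·0.3007 = 43.11 kg (target 43.11 kg)
Glass-mass closure: batch total minus LOI = 500.0 kg (targets for the oxides total 500.0 kg; the stated basis being 500.0 kg — a pure rounding effect).
Summing the batch: Σ batch = 759.1 kg; ignition loss, Σ(batch × LOI) = 259.1 kg; yield, glass over the total, = 65.87%.

Revised batch per 500.0 kg glass:
  Pearl ash: 81.39 kg
  Calcite: 50.76 kg
  Orthoboric acid: 418.8 kg
  Rutile: 48.16 kg
  Dolomitic limestone: 49.01 kg
  Pb3O4: 111.0 kg
Total batch = 759.1 kg; LOI loss = 259.1 kg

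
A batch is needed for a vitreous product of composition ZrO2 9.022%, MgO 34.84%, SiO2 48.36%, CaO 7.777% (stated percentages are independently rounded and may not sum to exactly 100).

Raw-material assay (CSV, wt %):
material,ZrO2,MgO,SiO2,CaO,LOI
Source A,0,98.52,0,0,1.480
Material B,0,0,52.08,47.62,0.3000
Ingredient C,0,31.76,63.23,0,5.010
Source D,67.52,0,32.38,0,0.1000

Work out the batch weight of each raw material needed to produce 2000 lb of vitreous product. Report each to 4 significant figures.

Batch per 2000 lb vitreous product:
  Source A: 345.0 lb
  Material B: 326.6 lb
  Ingredient C: 1124 lb
  Source D: 267.2 lb
Total batch = 2063 lb; LOI loss = 62.67 lb; yield = 96.96%

The whole derivation keeps full precision all the way through. The intermediate values are printed, rounded to 4 significant figures, when written out; a single rounding completes each reported value — all derived quantities (the yield, LOI, four oxide percentages, net glass mass, totals) are rebuilt at full float precision starting from the weights at 2000 lb of glass, exactly as shown in problem or answer.
Target oxide masses per 2000 lb vitreous product:
  ZrO2: 9.022% × 2000 = 180.4 lb
  MgO: 34.84% × 2000 = 696.8 lb
  SiO2: 48.36% × 2000 = 967.2 lb
  CaO: 7.777% × 2000 = 155.5 lb
Per-oxide balance check with the batch weights as given, against the basis in use (every target is met by its sum inside rounding margins):
  ZrO2: 267.2·0.6752 = 180.4 lb (target 180.4 lb)
  MgO: 345.0·0.9852 + 1124·0.3176 = 696.9 lb (target 696.8 lb)
  SiO2: 326.6·0.5208 + 1124·0.6323 + 267.2·0.3238 = 967.3 lb (target 967.2 lb)
  CaO: 326.6·0.4762 = 155.5 lb (target 155.5 lb)
Glass mass check: total charge less LOI = 2000 lb (the targets, summed, come to 2000 lb; basis as stated: 2000 lb — rounding explains the deltas).
Summing the batch: Σ batch = 2063 lb; LOI removed, Σ of batch·LOI: 62.67 lb; the yield ratio, glass ÷ batch: 96.96%.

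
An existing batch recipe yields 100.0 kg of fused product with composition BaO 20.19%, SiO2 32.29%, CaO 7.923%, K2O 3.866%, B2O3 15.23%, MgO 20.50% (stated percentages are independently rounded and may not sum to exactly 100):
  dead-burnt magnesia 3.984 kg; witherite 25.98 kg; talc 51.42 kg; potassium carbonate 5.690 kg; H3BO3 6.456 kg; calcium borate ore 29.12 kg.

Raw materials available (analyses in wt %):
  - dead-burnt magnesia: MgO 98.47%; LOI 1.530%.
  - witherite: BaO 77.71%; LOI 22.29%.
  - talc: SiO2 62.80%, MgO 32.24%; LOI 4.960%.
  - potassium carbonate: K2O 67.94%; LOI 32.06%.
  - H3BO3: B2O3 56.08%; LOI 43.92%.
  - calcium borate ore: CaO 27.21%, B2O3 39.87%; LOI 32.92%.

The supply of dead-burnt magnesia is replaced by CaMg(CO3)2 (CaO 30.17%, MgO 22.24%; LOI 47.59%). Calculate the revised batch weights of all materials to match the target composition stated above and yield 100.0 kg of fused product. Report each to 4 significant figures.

Values along the way are printed (rounded to 4 significant figures) in the working; the whole derivation runs at full float precision at every stage. A single rounding completes every reported value; derived quantities are re-derived starting from the weights on 100.0 kg of glass in full precision (totals, six oxide percentages, LOI, yield, net glass mass) as they appear in the problem or answer text.
Target masses of each oxide per 100.0 kg fused product:
  BaO: 20.19% × 100.0 = 20.19 kg
  SiO2: 32.29% × 100.0 = 32.29 kg
  CaO: 7.923% × 100.0 = 7.923 kg
  K2O: 3.866% × 100.0 = 3.866 kg
  B2O3: 15.23% × 100.0 = 15.23 kg
  MgO: 20.50% × 100.0 = 20.50 kg
Per-oxide balance check from the weights as reported, relative to the basis at hand (summed amounts equal target values up to rounding of the answer):
  BaO: 25.98·0.7771 = 20.19 kg (target 20.19 kg)
  SiO2: 51.42·0.6280 = 32.29 kg (target 32.29 kg)
  CaO: 17.64·0.3017 + 9.559·0.2721 = 7.923 kg (target 7.923 kg)
  K2O: 5.690·0.6794 = 3.866 kg (target 3.866 kg)
  B2O3: 20.36·0.5608 + 9.559·0.3987 = 15.23 kg (target 15.23 kg)
  MgO: 17.64·0.2224 + 51.42·0.3224 = 20.50 kg (target 20.50 kg)
Glass-mass sanity pass: batch total minus LOI = 100.0 kg (per-oxide target masses sum to 100.0 kg; versus the stated basis of 100.0 kg — deltas are rounding alone).
Whole-batch sum: Σ batch = 130.6 kg; LOI loss = Σ batch·LOI = 30.65 kg; glass ÷ batch gives a yield of 76.54%.

Revised batch per 100.0 kg fused product:
  CaMg(CO3)2: 17.64 kg
  witherite: 25.98 kg
  talc: 51.42 kg
  potassium carbonate: 5.690 kg
  H3BO3: 20.36 kg
  calcium borate ore: 9.559 kg
Total batch = 130.6 kg; LOI loss = 30.65 kg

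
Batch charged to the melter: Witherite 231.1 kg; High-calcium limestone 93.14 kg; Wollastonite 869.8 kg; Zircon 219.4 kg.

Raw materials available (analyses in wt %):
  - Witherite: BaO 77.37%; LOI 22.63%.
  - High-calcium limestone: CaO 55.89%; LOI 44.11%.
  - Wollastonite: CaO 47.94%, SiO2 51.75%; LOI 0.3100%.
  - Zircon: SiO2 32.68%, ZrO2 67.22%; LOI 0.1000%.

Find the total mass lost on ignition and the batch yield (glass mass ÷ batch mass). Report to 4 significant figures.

The intermediate values appear rounded to four significant digits in the printout — all internal work runs at full float precision from start to finish — every reported result is rounded only once; all derived quantities (ignition loss, the yield, the totals, net glass mass, four oxide percentages) are rebuilt starting from the weights for 1317 kg of glass at full precision exactly as shown in the problem or answer text.
LOI of each material in turn:
  Witherite: 231.1 × 0.2263 = 52.30 kg
  High-calcium limestone: 93.14 × 0.4411 = 41.08 kg
  Wollastonite: 869.8 × 0.003100 = 2.696 kg
  Zircon: 219.4 × 0.001000 = 0.2194 kg
Total LOI = 96.30 kg
Glass = batch − LOI = 1413 − 96.30 = 1317 kg

LOI loss = 96.30 kg; glass = 1317 kg; yield = 93.19%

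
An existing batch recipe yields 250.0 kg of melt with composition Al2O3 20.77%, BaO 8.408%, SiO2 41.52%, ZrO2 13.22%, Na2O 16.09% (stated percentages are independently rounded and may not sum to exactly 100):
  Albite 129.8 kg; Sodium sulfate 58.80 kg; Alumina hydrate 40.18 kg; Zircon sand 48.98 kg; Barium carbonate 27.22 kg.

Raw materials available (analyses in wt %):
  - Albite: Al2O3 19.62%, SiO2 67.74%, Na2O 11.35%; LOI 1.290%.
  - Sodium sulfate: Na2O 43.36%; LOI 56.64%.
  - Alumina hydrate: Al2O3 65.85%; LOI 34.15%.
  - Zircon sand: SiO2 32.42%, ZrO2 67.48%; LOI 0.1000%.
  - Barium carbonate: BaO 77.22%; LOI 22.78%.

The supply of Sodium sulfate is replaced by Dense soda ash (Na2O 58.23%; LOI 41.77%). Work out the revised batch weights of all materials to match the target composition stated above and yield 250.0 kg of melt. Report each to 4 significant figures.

In-progress results appear (rounded to 4 significant digits) in the printout — the whole derivation holds full float precision throughout — a single rounding finalizes every reported number. The derived quantities, including yield, glass mass, ignition loss, the five compositions, the totals, are carried from the weighed amounts at 250.0 kg of glass in exact precision, as quoted within problem or answer.
The oxide mass targets at 250.0 kg melt:
  Al2O3: 20.77% × 250.0 = 51.92 kg
  BaO: 8.408% × 250.0 = 21.02 kg
  SiO2: 41.52% × 250.0 = 103.8 kg
  ZrO2: 13.22% × 250.0 = 33.05 kg
  Na2O: 16.09% × 250.0 = 40.22 kg
Balance tally, oxide-wise, working from each reported weight, on the stated basis (sum by sum, the targets are met exact up to rounding of places):
  Al2O3: 129.8·0.1962 + 40.18·0.6585 = 51.93 kg (target 51.92 kg)
  BaO: 27.22·0.7722 = 21.02 kg (target 21.02 kg)
  SiO2: 129.8·0.6774 + 48.98·0.3242 = 103.8 kg (target 103.8 kg)
  ZrO2: 48.98·0.6748 = 33.05 kg (target 33.05 kg)
  Na2O: 129.8·0.1135 + 43.78·0.5823 = 40.23 kg (target 40.22 kg)
Auditing the glass mass value: batch Σ − ignition loss = 250.0 kg (oxide target masses add up to 250.0 kg; stated basis 250.0 kg — deltas are rounding alone).
Total batch = Σ batch = 290.0 kg; ignition loss, Σ(batch × LOI) = 39.93 kg; as yield: glass ÷ batch → 86.23%.

Revised batch per 250.0 kg melt:
  Albite: 129.8 kg
  Dense soda ash: 43.78 kg
  Alumina hydrate: 40.18 kg
  Zircon sand: 48.98 kg
  Barium carbonate: 27.22 kg
Total batch = 290.0 kg; LOI loss = 39.93 kg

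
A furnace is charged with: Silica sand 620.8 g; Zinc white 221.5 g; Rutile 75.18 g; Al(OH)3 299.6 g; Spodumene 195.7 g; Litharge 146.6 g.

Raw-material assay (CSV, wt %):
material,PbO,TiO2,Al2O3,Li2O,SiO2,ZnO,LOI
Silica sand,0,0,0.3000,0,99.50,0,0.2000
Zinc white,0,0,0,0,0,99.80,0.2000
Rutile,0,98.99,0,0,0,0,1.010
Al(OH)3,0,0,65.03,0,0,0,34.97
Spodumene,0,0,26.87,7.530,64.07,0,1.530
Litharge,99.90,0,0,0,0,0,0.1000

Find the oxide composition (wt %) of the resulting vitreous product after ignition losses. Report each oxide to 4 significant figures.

Glass mass = 1449 g (batch 1559 − LOI 110.4).
Composition: PbO 10.11%, TiO2 5.136%, Al2O3 17.20%, Li2O 1.017%, SiO2 51.28%, ZnO 15.26%

Values along the way are printed rounded to four significant figures at each printed step; the whole derivation holds full precision from start to finish; every reported figure sees exactly one rounding — the derived quantities, including glass mass, the totals, LOI, six oxide percentages, yield, are rebuilt from the weighed amounts on 1449 g of glass at exact precision, as written in problem or answer.
Oxide-by-oxide delivered mass:
  PbO: 146.6·0.9990 = 146.5 g
  TiO2: 75.18·0.9899 = 74.42 g
  Al2O3: 620.8·0.003000 + 299.6·0.6503 + 195.7·0.2687 = 249.3 g
  Li2O: 195.7·0.07530 = 14.74 g
  SiO2: 620.8·0.9950 + 195.7·0.6407 = 743.1 g
  ZnO: 221.5·0.9980 = 221.1 g
LOI: 620.8·0.002000 + 221.5·0.002000 + 75.18·0.01010 + 299.6·0.3497 + 195.7·0.01530 + 146.6·0.001000 = 110.4 g
Glass mass = batch − LOI = 1559 − 110.4 = 1449 g (consistent with Σ oxide mass)
each oxide over glass, ×100, is wt %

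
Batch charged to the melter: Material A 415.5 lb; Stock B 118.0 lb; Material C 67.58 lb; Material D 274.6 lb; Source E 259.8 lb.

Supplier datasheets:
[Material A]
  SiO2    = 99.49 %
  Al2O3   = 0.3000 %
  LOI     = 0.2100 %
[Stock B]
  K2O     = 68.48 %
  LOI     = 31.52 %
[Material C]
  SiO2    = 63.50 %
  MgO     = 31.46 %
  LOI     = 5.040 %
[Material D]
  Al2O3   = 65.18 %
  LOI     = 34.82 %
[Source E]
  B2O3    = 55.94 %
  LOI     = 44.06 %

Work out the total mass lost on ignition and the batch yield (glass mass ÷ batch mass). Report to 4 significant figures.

LOI loss = 251.6 lb; glass = 883.9 lb; yield = 77.85%

All arithmetic carries exact precision all the way through — mid-chain values are displayed (rounded to 4 significant digits) within the worked lines; every reported value receives exactly one rounding. Derived quantities, which include yield, the totals, LOI, net glass mass, the five compositions, are recomputed in full precision, as written in either problem or answer, starting from the weights for 883.9 lb of glass.
Loss on ignition, line by line:
  Material A: 415.5 × 0.002100 = 0.8725 lb
  Stock B: 118.0 × 0.3152 = 37.19 lb
  Material C: 67.58 × 0.05040 = 3.406 lb
  Material D: 274.6 × 0.3482 = 95.62 lb
  Source E: 259.8 × 0.4406 = 114.5 lb
Total LOI = 251.6 lb
Glass = batch − LOI = 1135 − 251.6 = 883.9 lb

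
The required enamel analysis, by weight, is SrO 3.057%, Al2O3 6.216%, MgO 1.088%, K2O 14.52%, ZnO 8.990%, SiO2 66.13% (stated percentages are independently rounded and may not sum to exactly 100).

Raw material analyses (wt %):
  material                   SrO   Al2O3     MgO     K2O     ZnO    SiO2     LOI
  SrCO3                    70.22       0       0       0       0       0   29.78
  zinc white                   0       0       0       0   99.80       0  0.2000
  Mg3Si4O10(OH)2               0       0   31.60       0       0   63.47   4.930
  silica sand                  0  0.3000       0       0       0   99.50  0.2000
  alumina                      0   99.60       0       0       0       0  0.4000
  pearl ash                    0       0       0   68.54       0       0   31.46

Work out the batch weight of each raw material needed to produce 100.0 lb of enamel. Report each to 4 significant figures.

The working math holds full precision from start to finish — working values appear, with 4-significant-figure rounding, when written out. A single rounding yields each reported number; the derived quantities (the yield, LOI, totals, net glass mass, six oxide percentages) are carried at full precision from the weighed amounts at 100.0 lb of glass, as they appear in either problem or answer.
The oxide mass targets at 100.0 lb enamel:
  SrO: 3.057% × 100.0 = 3.057 lb
  Al2O3: 6.216% × 100.0 = 6.216 lb
  MgO: 1.088% × 100.0 = 1.088 lb
  K2O: 14.52% × 100.0 = 14.52 lb
  ZnO: 8.990% × 100.0 = 8.990 lb
  SiO2: 66.13% × 100.0 = 66.13 lb
Mass-balance tally per oxide per the reported batch figures, on the stated basis (delivered sums recover each target modulo rounding of the values):
  SrO: 4.353·0.7022 = 3.057 lb (target 3.057 lb)
  Al2O3: 64.27·0.003000 + 6.047·0.9960 = 6.216 lb (target 6.216 lb)
  MgO: 3.443·0.3160 = 1.088 lb (target 1.088 lb)
  K2O: 21.18·0.6854 = 14.52 lb (target 14.52 lb)
  ZnO: 9.008·0.9980 = 8.990 lb (target 8.990 lb)
  SiO2: 3.443·0.6347 + 64.27·0.9950 = 66.13 lb (target 66.13 lb)
Glass-mass bookkeeping: batch Σ − ignition loss = 100.0 lb (oxide target masses add up to 100.0 lb; the stated basis being 100.0 lb — differing by rounding only).
Adding the batch up: Σ batch = 108.3 lb; the LOI term Σ batch·LOI equals 8.300 lb; the yield ratio, glass ÷ batch: 92.34%.

Batch per 100.0 lb enamel:
  SrCO3: 4.353 lb
  zinc white: 9.008 lb
  Mg3Si4O10(OH)2: 3.443 lb
  silica sand: 64.27 lb
  alumina: 6.047 lb
  pearl ash: 21.18 lb
Total batch = 108.3 lb; LOI loss = 8.300 lb; yield = 92.34%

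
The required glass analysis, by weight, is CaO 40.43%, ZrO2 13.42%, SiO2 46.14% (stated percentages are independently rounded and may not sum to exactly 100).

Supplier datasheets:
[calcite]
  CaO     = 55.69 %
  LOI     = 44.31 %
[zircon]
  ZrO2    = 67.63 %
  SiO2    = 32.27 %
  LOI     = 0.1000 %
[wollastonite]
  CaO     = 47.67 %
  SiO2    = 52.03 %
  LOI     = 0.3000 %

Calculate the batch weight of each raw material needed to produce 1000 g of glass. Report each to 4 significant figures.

Batch per 1000 g glass:
  calcite: 72.24 g
  zircon: 198.4 g
  wollastonite: 763.7 g
Total batch = 1034 g; LOI loss = 34.50 g; yield = 96.66%

Mid-chain values appear, with 4-significant-figure rounding, in the working; the whole derivation carries exact precision through the solve — every reported figure sees exactly one rounding; all derived quantities are carried from the batch weights on 1000 g of glass in full precision (three oxide percentages, the totals, LOI, the yield, net glass mass) exactly as printed in the question or the answer.
Per-oxide target masses for 1000 g glass:
  CaO: 40.43% × 1000 = 404.3 g
  ZrO2: 13.42% × 1000 = 134.2 g
  SiO2: 46.14% × 1000 = 461.4 g
Checking each oxide sum working from each reported weight, per the basis as stated (target by target, the sums agree exact up to rounding of places):
  CaO: 72.24·0.5569 + 763.7·0.4767 = 404.3 g (target 404.3 g)
  ZrO2: 198.4·0.6763 = 134.2 g (target 134.2 g)
  SiO2: 198.4·0.3227 + 763.7·0.5203 = 461.4 g (target 461.4 g)
Auditing the glass mass value: net batch after ignition = 999.8 g (per-oxide target masses sum to 999.9 g; versus the stated basis of 1000 g — rounding explains the deltas).
Adding the batch up: Σ batch = 1034 g; LOI loss = Σ batch·LOI = 34.50 g; yield: glass divided by total = 96.66%.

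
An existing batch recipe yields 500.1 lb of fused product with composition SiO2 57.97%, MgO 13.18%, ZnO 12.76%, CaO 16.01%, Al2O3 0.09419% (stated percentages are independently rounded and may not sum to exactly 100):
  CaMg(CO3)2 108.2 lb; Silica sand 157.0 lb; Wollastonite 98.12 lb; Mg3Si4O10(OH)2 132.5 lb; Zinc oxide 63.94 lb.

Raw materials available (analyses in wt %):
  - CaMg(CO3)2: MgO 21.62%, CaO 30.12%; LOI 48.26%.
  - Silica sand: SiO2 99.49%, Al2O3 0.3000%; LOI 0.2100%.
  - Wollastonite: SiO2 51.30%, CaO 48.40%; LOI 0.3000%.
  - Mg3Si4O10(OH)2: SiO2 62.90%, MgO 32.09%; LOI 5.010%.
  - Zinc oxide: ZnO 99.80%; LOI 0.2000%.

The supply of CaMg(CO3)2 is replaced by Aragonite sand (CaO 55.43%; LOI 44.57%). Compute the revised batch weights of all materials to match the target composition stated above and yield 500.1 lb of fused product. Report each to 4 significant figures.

Values along the way are displayed rounded to four significant figures — all internal work keeps exact precision at all times; every reported value is rounded a single time — derived quantities, which include the yield, five oxide percentages, LOI, the totals, glass mass, are carried at full float precision, as set out in the question or the answer, starting from the weights on 500.1 lb of glass.
Per-oxide target masses for 500.1 lb fused product:
  SiO2: 57.97% × 500.1 = 289.9 lb
  MgO: 13.18% × 500.1 = 65.91 lb
  ZnO: 12.76% × 500.1 = 63.81 lb
  CaO: 16.01% × 500.1 = 80.07 lb
  Al2O3: 0.09419% × 500.1 = 0.4710 lb
Per-oxide balance check on the weights just shown, against the basis in use (delivered sums recover each target given rounding of the digits):
  SiO2: 157.0·0.9949 + 8.766·0.5130 + 205.4·0.6290 = 289.9 lb (target 289.9 lb)
  MgO: 205.4·0.3209 = 65.91 lb (target 65.91 lb)
  ZnO: 63.94·0.9980 = 63.81 lb (target 63.81 lb)
  CaO: 136.8·0.5543 + 8.766·0.4840 = 80.07 lb (target 80.07 lb)
  Al2O3: 157.0·0.003000 = 0.4710 lb (target 0.4710 lb)
The glass-mass cross-check: batch total minus LOI = 500.2 lb (the targets, summed, come to 500.2 lb; with the basis standing at 500.1 lb — differing by rounding only).
Adding the batch up: Σ batch = 571.9 lb; Σ batch·LOI gives LOI loss = 71.75 lb; yield, glass over the total, = 87.45%.

Revised batch per 500.1 lb fused product:
  Aragonite sand: 136.8 lb
  Silica sand: 157.0 lb
  Wollastonite: 8.766 lb
  Mg3Si4O10(OH)2: 205.4 lb
  Zinc oxide: 63.94 lb
Total batch = 571.9 lb; LOI loss = 71.75 lb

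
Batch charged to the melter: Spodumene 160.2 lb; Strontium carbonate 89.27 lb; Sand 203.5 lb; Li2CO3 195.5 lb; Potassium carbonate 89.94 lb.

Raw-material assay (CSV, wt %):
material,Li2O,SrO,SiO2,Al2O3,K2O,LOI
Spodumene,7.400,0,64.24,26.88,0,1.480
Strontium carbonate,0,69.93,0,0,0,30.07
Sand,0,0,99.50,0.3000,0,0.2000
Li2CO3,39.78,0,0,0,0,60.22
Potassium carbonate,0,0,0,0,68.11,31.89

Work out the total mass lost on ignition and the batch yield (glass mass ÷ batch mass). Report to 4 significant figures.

LOI loss = 176.0 lb; glass = 562.4 lb; yield = 76.16%

Each numeric step holds full float precision at all times; working values are printed (rounded to four significant digits) in the printout. Exactly one rounding lands on every reported figure. All derived quantities, including net glass mass, five oxide percentages, ignition loss, the totals, yield, are rebuilt from the batch weights for 562.4 lb of glass in full precision exactly as printed in problem or answer.
Per-material ignition loss:
  Spodumene: 160.2 × 0.01480 = 2.371 lb
  Strontium carbonate: 89.27 × 0.3007 = 26.84 lb
  Sand: 203.5 × 0.002000 = 0.4070 lb
  Li2CO3: 195.5 × 0.6022 = 117.7 lb
  Potassium carbonate: 89.94 × 0.3189 = 28.68 lb
Total LOI = 176.0 lb
Glass = batch − LOI = 738.4 − 176.0 = 562.4 lb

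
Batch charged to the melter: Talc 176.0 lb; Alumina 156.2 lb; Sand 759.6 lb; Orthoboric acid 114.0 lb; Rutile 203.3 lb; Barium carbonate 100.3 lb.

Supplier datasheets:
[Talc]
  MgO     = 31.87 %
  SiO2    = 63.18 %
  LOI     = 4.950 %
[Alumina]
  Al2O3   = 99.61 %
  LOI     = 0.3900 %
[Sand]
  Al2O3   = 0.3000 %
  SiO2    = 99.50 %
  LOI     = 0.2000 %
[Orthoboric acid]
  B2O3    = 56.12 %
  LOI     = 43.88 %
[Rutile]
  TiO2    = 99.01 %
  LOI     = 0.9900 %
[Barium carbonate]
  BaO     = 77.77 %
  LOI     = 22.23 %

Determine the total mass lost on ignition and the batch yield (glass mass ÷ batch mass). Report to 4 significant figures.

The intermediate values are printed with 4-significant-figure rounding within the worked lines — full precision is kept through every step — exactly one rounding lands on every reported result; all derived quantities, which include six oxide percentages, LOI, glass mass, yield, totals, are re-derived in full float precision, precisely as stated by the question or the answer, using the weight values on 1424 lb of glass.
Loss on ignition, line by line:
  Talc: 176.0 × 0.04950 = 8.712 lb
  Alumina: 156.2 × 0.003900 = 0.6092 lb
  Sand: 759.6 × 0.002000 = 1.519 lb
  Orthoboric acid: 114.0 × 0.4388 = 50.02 lb
  Rutile: 203.3 × 0.009900 = 2.013 lb
  Barium carbonate: 100.3 × 0.2223 = 22.30 lb
Total LOI = 85.17 lb
Glass = batch − LOI = 1509 − 85.17 = 1424 lb

LOI loss = 85.17 lb; glass = 1424 lb; yield = 94.36%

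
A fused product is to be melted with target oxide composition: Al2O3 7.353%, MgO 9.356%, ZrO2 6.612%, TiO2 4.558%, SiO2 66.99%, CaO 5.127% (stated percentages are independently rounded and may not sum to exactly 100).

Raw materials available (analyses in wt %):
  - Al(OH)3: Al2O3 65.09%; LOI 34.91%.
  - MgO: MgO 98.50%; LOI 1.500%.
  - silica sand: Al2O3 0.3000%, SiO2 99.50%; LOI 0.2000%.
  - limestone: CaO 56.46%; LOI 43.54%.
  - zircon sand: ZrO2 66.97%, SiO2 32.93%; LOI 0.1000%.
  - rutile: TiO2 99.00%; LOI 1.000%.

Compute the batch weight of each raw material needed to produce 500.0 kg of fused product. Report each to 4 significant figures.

Rounding to four significant digits applies to every mid-chain value as shown. Exact precision is carried end to end. Each reported number is rounded just once — all derived quantities are carried in full precision (six oxide percentages, LOI, glass mass, totals, the yield) starting from the weights per 500.0 kg of glass exactly as shown in the problem or answer text.
Oxide-by-oxide targets in 500.0 kg fused product:
  Al2O3: 7.353% × 500.0 = 36.76 kg
  MgO: 9.356% × 500.0 = 46.78 kg
  ZrO2: 6.612% × 500.0 = 33.06 kg
  TiO2: 4.558% × 500.0 = 22.79 kg
  SiO2: 66.99% × 500.0 = 335.0 kg
  CaO: 5.127% × 500.0 = 25.64 kg
Per-oxide balance check on the weights just shown, against the basis in use (delivered sums recover each target inside rounding margins):
  Al2O3: 55.01·0.6509 + 320.3·0.003000 = 36.77 kg (target 36.76 kg)
  MgO: 47.49·0.9850 = 46.78 kg (target 46.78 kg)
  ZrO2: 49.37·0.6697 = 33.06 kg (target 33.06 kg)
  TiO2: 23.02·0.9900 = 22.79 kg (target 22.79 kg)
  SiO2: 320.3·0.9950 + 49.37·0.3293 = 335.0 kg (target 335.0 kg)
  CaO: 45.40·0.5646 = 25.63 kg (target 25.64 kg)
Glass-mass closure: batch Σ − ignition loss = 500.0 kg (per-oxide target masses sum to 500.0 kg; against the stated basis, 500.0 kg — a pure rounding effect).
Total batch = Σ batch = 540.6 kg; Σ batch·LOI gives LOI loss = 40.60 kg; glass ÷ batch gives a yield of 92.49%.

Batch per 500.0 kg fused product:
  Al(OH)3: 55.01 kg
  MgO: 47.49 kg
  silica sand: 320.3 kg
  limestone: 45.40 kg
  zircon sand: 49.37 kg
  rutile: 23.02 kg
Total batch = 540.6 kg; LOI loss = 40.60 kg; yield = 92.49%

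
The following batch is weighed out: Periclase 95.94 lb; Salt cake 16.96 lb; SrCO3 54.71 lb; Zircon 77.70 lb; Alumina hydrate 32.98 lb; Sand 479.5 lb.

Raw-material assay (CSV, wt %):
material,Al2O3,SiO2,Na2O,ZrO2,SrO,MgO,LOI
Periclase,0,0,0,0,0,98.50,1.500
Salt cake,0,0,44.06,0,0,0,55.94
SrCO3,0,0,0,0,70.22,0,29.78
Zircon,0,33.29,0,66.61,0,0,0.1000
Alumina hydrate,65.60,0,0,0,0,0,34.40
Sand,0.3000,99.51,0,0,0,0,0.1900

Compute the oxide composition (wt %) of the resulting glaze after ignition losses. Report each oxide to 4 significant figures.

Working values are printed, rounded to 4 significant figures, across the worked steps. All arithmetic keeps full precision throughout; every reported figure receives exactly one rounding — derived quantities (yield, the six compositions, the totals, LOI, glass mass) are computed in full precision starting from the weights per 718.2 lb of glass as given in either problem or answer.
Oxide-by-oxide delivered mass:
  Al2O3: 32.98·0.6560 + 479.5·0.003000 = 23.07 lb
  SiO2: 77.70·0.3329 + 479.5·0.9951 = 503.0 lb
  Na2O: 16.96·0.4406 = 7.473 lb
  ZrO2: 77.70·0.6661 = 51.76 lb
  SrO: 54.71·0.7022 = 38.42 lb
  MgO: 95.94·0.9850 = 94.50 lb
LOI: 95.94·0.01500 + 16.96·0.5594 + 54.71·0.2978 + 77.70·0.001000 + 32.98·0.3440 + 479.5·0.001900 = 39.55 lb
The glass mass, total less LOI, = 757.8 − 39.55 = 718.2 lb (the oxide masses sum to this)
oxide / glass × 100 gives the wt %

Glass mass = 718.2 lb (batch 757.8 − LOI 39.55).
Composition: Al2O3 3.213%, SiO2 70.03%, Na2O 1.040%, ZrO2 7.206%, SrO 5.349%, MgO 13.16%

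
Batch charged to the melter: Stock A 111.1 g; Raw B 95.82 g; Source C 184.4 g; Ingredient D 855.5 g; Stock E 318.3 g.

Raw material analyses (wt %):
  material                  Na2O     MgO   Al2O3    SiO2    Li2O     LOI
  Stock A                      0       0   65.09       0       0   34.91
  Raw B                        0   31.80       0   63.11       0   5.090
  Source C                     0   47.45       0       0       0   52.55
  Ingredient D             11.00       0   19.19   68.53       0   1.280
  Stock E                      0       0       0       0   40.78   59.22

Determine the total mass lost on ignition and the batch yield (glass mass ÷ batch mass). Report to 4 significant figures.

All internal work keeps full float precision from start to finish — the intermediate values are printed rounded off to 4 significant digits across the worked steps; each reported result undergoes a single rounding — the derived quantities are re-derived starting from the weights for 1225 g of glass in full float precision (the five compositions, the totals, the yield, glass mass, LOI) exactly as printed in the question or the answer.
Loss on ignition, line by line:
  Stock A: 111.1 × 0.3491 = 38.79 g
  Raw B: 95.82 × 0.05090 = 4.877 g
  Source C: 184.4 × 0.5255 = 96.90 g
  Ingredient D: 855.5 × 0.01280 = 10.95 g
  Stock E: 318.3 × 0.5922 = 188.5 g
Total LOI = 340.0 g
Glass = batch − LOI = 1565 − 340.0 = 1225 g

LOI loss = 340.0 g; glass = 1225 g; yield = 78.28%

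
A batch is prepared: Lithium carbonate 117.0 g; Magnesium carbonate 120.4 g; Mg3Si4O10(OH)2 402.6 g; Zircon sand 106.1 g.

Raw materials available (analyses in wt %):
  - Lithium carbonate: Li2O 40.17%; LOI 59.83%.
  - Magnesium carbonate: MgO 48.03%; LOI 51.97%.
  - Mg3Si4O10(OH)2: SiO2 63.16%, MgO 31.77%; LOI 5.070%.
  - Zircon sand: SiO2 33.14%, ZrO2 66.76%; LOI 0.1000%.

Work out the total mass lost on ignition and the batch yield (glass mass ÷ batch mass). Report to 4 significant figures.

LOI loss = 153.1 g; glass = 593.0 g; yield = 79.48%

All arithmetic runs at exact precision at all times; the intermediate values appear, with 4-significant-figure rounding, alongside each step — each reported result carries a single rounding; all derived quantities (four oxide percentages, the yield, net glass mass, totals, LOI) are carried starting from the weights on 593.0 g of glass in full float precision precisely as stated by the problem or the answer.
Material-by-material LOI:
  Lithium carbonate: 117.0 × 0.5983 = 70.00 g
  Magnesium carbonate: 120.4 × 0.5197 = 62.57 g
  Mg3Si4O10(OH)2: 402.6 × 0.05070 = 20.41 g
  Zircon sand: 106.1 × 0.001000 = 0.1061 g
Total LOI = 153.1 g
Glass = batch − LOI = 746.1 − 153.1 = 593.0 g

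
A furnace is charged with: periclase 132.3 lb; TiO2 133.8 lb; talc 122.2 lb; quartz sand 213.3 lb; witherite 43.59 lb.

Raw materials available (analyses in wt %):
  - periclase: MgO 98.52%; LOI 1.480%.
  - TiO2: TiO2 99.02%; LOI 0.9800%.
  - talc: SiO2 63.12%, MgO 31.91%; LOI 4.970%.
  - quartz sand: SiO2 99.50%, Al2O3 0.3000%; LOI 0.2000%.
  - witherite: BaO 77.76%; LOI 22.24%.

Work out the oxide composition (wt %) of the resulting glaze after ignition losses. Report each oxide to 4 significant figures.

Each numeric step carries full float precision all the way through. In-progress results are displayed rounded to 4 significant digits within the worked lines. A single rounding produces each reported figure — derived quantities, which include the yield, net glass mass, five oxide percentages, the totals, ignition loss, are re-derived at full precision, as set out in the question or the answer, from the batch weights per 625.7 lb of glass.
Oxide masses out of the charge:
  SiO2: 122.2·0.6312 + 213.3·0.9950 = 289.4 lb
  TiO2: 133.8·0.9902 = 132.5 lb
  BaO: 43.59·0.7776 = 33.90 lb
  Al2O3: 213.3·0.003000 = 0.6399 lb
  MgO: 132.3·0.9852 + 122.2·0.3191 = 169.3 lb
LOI: 132.3·0.01480 + 133.8·0.009800 + 122.2·0.04970 + 213.3·0.002000 + 43.59·0.2224 = 19.46 lb
Resulting glass, batch − LOI: 645.2 − 19.46 = 625.7 lb (the oxide masses sum to this)
percent share: oxide ÷ glass, ×100

Glass mass = 625.7 lb (batch 645.2 − LOI 19.46).
Composition: SiO2 46.24%, TiO2 21.17%, BaO 5.417%, Al2O3 0.1023%, MgO 27.06%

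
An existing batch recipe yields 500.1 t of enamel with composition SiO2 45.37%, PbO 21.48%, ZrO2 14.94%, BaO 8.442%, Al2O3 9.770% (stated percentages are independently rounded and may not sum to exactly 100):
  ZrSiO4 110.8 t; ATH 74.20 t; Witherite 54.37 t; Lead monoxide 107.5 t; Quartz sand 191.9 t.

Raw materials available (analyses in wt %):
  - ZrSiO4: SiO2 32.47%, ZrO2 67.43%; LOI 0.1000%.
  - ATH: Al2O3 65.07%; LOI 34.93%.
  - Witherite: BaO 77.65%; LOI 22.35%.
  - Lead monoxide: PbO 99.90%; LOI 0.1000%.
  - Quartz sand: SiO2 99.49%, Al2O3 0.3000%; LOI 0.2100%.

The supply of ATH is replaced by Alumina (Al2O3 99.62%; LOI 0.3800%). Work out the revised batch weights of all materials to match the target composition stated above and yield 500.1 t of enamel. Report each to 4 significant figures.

The working math maintains full precision through every step. Mid-chain values are printed rounded off to 4 significant figures within the worked lines — exactly one rounding lands on each reported figure; all derived quantities (ignition loss, the yield, glass mass, five oxide percentages, totals) are rebuilt using the weight values at 500.1 t of glass in full precision, precisely as stated by either problem or answer.
Target masses of each oxide per 500.1 t enamel:
  SiO2: 45.37% × 500.1 = 226.9 t
  PbO: 21.48% × 500.1 = 107.4 t
  ZrO2: 14.94% × 500.1 = 74.71 t
  BaO: 8.442% × 500.1 = 42.22 t
  Al2O3: 9.770% × 500.1 = 48.86 t
Checking each oxide sum applying the batch weights above, at the basis given (sum by sum, the targets are met once rounding is allowed for):
  SiO2: 110.8·0.3247 + 191.9·0.9949 = 226.9 t (target 226.9 t)
  PbO: 107.5·0.9990 = 107.4 t (target 107.4 t)
  ZrO2: 110.8·0.6743 = 74.71 t (target 74.71 t)
  BaO: 54.37·0.7765 = 42.22 t (target 42.22 t)
  Al2O3: 48.47·0.9962 + 191.9·0.003000 = 48.86 t (target 48.86 t)
Auditing the glass mass value: whole batch net of LOI = 500.1 t (oxide target masses add up to 500.1 t; versus the stated basis of 500.1 t — any gap is answer rounding).
Whole-batch sum: Σ batch = 513.0 t; ignition loss, Σ(batch × LOI) = 12.96 t; as yield: glass ÷ batch → 97.47%.

Revised batch per 500.1 t enamel:
  ZrSiO4: 110.8 t
  Alumina: 48.47 t
  Witherite: 54.37 t
  Lead monoxide: 107.5 t
  Quartz sand: 191.9 t
Total batch = 513.0 t; LOI loss = 12.96 t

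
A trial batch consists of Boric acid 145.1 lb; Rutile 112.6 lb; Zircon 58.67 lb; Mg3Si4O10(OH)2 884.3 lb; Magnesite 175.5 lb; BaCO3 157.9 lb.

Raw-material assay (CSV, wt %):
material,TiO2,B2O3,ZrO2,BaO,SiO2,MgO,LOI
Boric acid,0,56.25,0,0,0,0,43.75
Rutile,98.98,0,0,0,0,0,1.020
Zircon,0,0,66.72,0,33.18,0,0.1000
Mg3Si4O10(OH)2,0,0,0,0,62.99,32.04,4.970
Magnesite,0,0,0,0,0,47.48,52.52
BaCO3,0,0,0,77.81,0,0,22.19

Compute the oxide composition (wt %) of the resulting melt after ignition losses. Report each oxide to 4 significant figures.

Every computation keeps full precision in all steps; the intermediate values are displayed, with 4-significant-digit rounding, in the printout. Each reported result carries a single rounding — derived quantities, including ignition loss, net glass mass, the totals, the yield, six oxide percentages, are computed using the weight values at 1298 lb of glass in exact precision, precisely as stated by the problem or the answer.
Per-oxide mass from batch:
  TiO2: 112.6·0.9898 = 111.5 lb
  B2O3: 145.1·0.5625 = 81.62 lb
  ZrO2: 58.67·0.6672 = 39.14 lb
  BaO: 157.9·0.7781 = 122.9 lb
  SiO2: 58.67·0.3318 + 884.3·0.6299 = 576.5 lb
  MgO: 884.3·0.3204 + 175.5·0.4748 = 366.7 lb
LOI: 145.1·0.4375 + 112.6·0.01020 + 58.67·0.001000 + 884.3·0.04970 + 175.5·0.5252 + 157.9·0.2219 = 235.8 lb
Net of LOI, the glass mass = 1534 − 235.8 = 1298 lb (equal to the oxide-mass sum)
wt % = 100 × oxide mass / glass mass

Glass mass = 1298 lb (batch 1534 − LOI 235.8).
Composition: TiO2 8.585%, B2O3 6.287%, ZrO2 3.015%, BaO 9.464%, SiO2 44.41%, MgO 28.24%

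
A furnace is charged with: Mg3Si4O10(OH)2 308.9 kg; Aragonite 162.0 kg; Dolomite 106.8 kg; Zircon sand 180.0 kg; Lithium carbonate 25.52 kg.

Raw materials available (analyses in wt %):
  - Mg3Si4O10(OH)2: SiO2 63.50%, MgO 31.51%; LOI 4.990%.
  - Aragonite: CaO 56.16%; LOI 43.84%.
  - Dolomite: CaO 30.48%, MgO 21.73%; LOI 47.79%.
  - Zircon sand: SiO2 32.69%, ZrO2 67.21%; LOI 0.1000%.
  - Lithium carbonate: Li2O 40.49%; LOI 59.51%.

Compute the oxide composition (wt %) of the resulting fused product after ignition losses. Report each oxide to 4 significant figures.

Glass mass = 630.4 kg (batch 783.2 − LOI 152.8).
Composition: SiO2 40.45%, Li2O 1.639%, ZrO2 19.19%, CaO 19.60%, MgO 19.12%

Intermediates are shown, rounded to four significant digits, in the printout. The whole derivation holds full float precision from start to finish; a single rounding produces each reported number; derived quantities are computed from the weighed amounts for 630.4 kg of glass at full float precision (yield, five oxide percentages, LOI, net glass mass, totals) as written in the problem or the answer.
Mass of each oxide from the mix:
  SiO2: 308.9·0.6350 + 180.0·0.3269 = 255.0 kg
  Li2O: 25.52·0.4049 = 10.33 kg
  ZrO2: 180.0·0.6721 = 121.0 kg
  CaO: 162.0·0.5616 + 106.8·0.3048 = 123.5 kg
  MgO: 308.9·0.3151 + 106.8·0.2173 = 120.5 kg
LOI: 308.9·0.04990 + 162.0·0.4384 + 106.8·0.4779 + 180.0·0.001000 + 25.52·0.5951 = 152.8 kg
The glass mass, total less LOI, = 783.2 − 152.8 = 630.4 kg (matching Σ of the oxides)
each oxide over glass, ×100, is wt %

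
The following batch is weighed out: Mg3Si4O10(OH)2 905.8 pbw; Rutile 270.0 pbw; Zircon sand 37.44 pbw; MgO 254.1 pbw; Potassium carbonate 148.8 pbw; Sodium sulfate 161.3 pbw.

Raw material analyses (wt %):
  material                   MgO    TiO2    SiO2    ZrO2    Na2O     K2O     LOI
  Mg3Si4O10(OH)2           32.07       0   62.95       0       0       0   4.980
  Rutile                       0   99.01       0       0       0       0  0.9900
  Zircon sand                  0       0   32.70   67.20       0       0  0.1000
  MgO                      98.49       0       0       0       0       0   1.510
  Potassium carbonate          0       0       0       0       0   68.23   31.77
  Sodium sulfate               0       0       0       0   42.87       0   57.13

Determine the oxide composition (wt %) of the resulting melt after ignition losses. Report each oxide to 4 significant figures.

Each numeric step runs at full precision through every step. Intermediates are shown rounded to 4 significant digits in the working — exactly one rounding is applied to every reported result; derived quantities are re-derived at exact precision (yield, totals, glass mass, LOI, six oxide percentages) starting from the weights per 1586 pbw of glass, exactly as printed in problem or answer.
Delivered oxide masses:
  MgO: 905.8·0.3207 + 254.1·0.9849 = 540.8 pbw
  TiO2: 270.0·0.9901 = 267.3 pbw
  SiO2: 905.8·0.6295 + 37.44·0.3270 = 582.4 pbw
  ZrO2: 37.44·0.6720 = 25.16 pbw
  Na2O: 161.3·0.4287 = 69.15 pbw
  K2O: 148.8·0.6823 = 101.5 pbw
LOI: 905.8·0.04980 + 270.0·0.009900 + 37.44·0.001000 + 254.1·0.01510 + 148.8·0.3177 + 161.3·0.5713 = 191.1 pbw
Resulting glass, batch − LOI: 1777 − 191.1 = 1586 pbw (= the summed oxide contributions)
percent share: oxide ÷ glass, ×100

Glass mass = 1586 pbw (batch 1777 − LOI 191.1).
Composition: MgO 34.09%, TiO2 16.85%, SiO2 36.72%, ZrO2 1.586%, Na2O 4.359%, K2O 6.400%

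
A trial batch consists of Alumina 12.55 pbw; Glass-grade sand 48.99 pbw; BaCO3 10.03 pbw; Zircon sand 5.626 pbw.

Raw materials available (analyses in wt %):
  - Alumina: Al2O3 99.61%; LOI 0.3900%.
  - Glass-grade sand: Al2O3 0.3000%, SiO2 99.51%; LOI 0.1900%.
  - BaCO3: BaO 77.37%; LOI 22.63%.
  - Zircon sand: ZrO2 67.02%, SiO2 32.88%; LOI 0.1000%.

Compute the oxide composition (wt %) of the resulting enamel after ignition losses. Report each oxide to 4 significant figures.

Mid-chain values are rounded off to 4 significant digits when quoted. The working math keeps exact precision in every operation. Each reported figure is rounded once only. All derived quantities are carried at full precision (the yield, net glass mass, four oxide percentages, LOI, the totals) starting from the weights at 74.78 pbw of glass, as written in problem or answer.
Mass of each oxide from the mix:
  ZrO2: 5.626·0.6702 = 3.771 pbw
  Al2O3: 12.55·0.9961 + 48.99·0.003000 = 12.65 pbw
  SiO2: 48.99·0.9951 + 5.626·0.3288 = 50.60 pbw
  BaO: 10.03·0.7737 = 7.760 pbw
LOI: 12.55·0.003900 + 48.99·0.001900 + 10.03·0.2263 + 5.626·0.001000 = 2.417 pbw
Glass mass = batch − LOI = 77.20 − 2.417 = 74.78 pbw (the oxide masses sum to this)
each wt % is 100 × oxide ÷ glass

Glass mass = 74.78 pbw (batch 77.20 − LOI 2.417).
Composition: ZrO2 5.042%, Al2O3 16.91%, SiO2 67.67%, BaO 10.38%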